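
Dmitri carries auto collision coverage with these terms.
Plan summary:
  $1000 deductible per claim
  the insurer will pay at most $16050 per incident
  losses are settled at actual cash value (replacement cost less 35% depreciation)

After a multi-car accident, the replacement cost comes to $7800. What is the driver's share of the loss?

Actual cash value after 35% depreciation: $7800 × 65% = $5070.
After the deductible, $5070 − $1000 = $4070 remains.
That's under the $16050 cap, so the insurer reimburses the full $4070.
The driver bears the rest of the original loss: $7800 − $4070 = $3730.

$3730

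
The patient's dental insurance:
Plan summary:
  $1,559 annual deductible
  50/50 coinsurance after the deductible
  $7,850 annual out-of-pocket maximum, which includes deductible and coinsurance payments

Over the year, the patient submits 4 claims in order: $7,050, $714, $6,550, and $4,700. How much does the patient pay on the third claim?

Bill 1, $7,050: deductible takes $1,559, $5,491 remains; patient's 50% is $2,745.50. Cost to patient: $4,304.50. OOP to date $4,304.50.
Bill 2, $714: 50% coinsurance on $714 = $357. Patient pays $357; OOP now $4,661.50.
Bill 3, $6,550: deductible met; 50% of $6,550 = $3,275. Adding that to $4,661.50 gives $7,936.50, past the $7,850 cap; patient pays only $7,850 − $4,661.50 = $3,188.50.

$3,188.50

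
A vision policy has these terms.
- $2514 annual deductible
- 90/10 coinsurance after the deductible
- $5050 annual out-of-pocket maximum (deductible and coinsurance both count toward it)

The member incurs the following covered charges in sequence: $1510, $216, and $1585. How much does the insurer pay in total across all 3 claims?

Claim 1 ($1510): entire amount goes to the deductible. Member pays $1510; OOP now $1510. Plan pays $1510 − $1510 = $0.
Claim 2 ($216): all of it applies to the deductible. Member owes $216 (running OOP $1726). Insurer: $216 − $216 = $0.
Claim 3 ($1585): $788 to deductible, leaving $797; member's 10% is $79.70. Member owes $867.70 (running OOP $2593.70). Insurer: $1585 − $867.70 = $717.30.
Insurer total = bills − member's total = $3311 − $2593.70 = $717.30.

$717.30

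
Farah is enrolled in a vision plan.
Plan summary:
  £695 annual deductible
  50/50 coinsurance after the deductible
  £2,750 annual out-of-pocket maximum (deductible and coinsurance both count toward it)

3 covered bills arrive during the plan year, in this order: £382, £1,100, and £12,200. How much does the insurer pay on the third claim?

Bill 1, £382: fully absorbed by the deductible. Cost to member: £382. OOP to date £382. Plan pays £382 − £382 = £0.
Bill 2, £1,100: deductible takes £313, £787 remains; coinsurance £787 × 50% = £393.50. Member owes £706.50 (running OOP £1,088.50). Insurer: £1,100 − £706.50 = £393.50.
Bill 3, £12,200: deductible already satisfied, so member's share is 50% × £12,200 = £6,100. OOP would hit £7,188.50 > £2,750, so the cap limits the member to £2,750 − £1,088.50 = £1,661.50. Plan pays £12,200 − £1,661.50 = £10,538.50.

£10,538.50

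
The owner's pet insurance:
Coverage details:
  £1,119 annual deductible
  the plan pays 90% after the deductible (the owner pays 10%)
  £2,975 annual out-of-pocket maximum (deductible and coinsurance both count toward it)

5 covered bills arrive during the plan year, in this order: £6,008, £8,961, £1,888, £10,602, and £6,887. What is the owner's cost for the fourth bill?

£282.20

Bill 1, £6,008: £1,119 finishes the deductible; £4,889 goes to coinsurance; coinsurance £4,889 × 10% = £488.90. Cost to owner: £1,607.90. OOP to date £1,607.90.
Bill 2, £8,961: 10% coinsurance on £8,961 = £896.10. Owner owes £896.10 (running OOP £2,504).
Bill 3, £1,888: 10% coinsurance on £1,888 = £188.80. Owner pays £188.80; OOP now £2,692.80.
Bill 4, £10,602: deductible met; 10% of £10,602 = £1,060.20. That would push OOP to £3,753, over the £2,975 cap, so owner pays £2,975 − £2,692.80 = £282.20.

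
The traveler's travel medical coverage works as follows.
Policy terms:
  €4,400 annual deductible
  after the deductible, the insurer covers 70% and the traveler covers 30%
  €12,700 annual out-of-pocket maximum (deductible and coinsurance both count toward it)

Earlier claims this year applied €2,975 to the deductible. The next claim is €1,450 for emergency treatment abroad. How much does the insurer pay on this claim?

€2,975 of the €4,400 deductible is already met, leaving €1,425.
That leaves €1,450 − €1,425 = €25 for coinsurance.
30% of €25 = €7.50 falls to the traveler.
Traveler responsibility before any cap: €1,425 + €7.50 = €1,432.50.
Total out-of-pocket so far would be €2,975 + €1,432.50 = €4,407.50, below the €12,700 cap — no reduction.
The insurer covers the remainder: €1,450 − €1,432.50 = €17.50.

€17.50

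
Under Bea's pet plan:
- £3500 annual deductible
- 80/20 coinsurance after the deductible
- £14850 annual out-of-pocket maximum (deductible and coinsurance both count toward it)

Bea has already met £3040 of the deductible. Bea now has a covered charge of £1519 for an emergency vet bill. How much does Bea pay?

£671.80

Deductible still to meet: £3500 − £3040 = £460.
That leaves £1519 − £460 = £1059 for coinsurance.
Owner's 20% share of £1059 is £211.80.
Owner responsibility before any cap: £460 + £211.80 = £671.80.
Cumulative spending £3040 + £671.80 = £3711.80 stays under the £14850 maximum.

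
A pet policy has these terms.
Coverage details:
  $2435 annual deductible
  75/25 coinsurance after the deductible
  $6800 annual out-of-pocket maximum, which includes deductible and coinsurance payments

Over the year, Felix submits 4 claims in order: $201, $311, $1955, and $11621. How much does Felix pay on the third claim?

Bill 1, $201: fully absorbed by the deductible. Owner owes $201 (running OOP $201).
Bill 2, $311: fully absorbed by the deductible. Owner owes $311 (running OOP $512).
Bill 3, $1955: $1923 finishes the deductible; $32 goes to coinsurance; owner's 25% is $8. Owner owes $1931 (running OOP $2443).

$1931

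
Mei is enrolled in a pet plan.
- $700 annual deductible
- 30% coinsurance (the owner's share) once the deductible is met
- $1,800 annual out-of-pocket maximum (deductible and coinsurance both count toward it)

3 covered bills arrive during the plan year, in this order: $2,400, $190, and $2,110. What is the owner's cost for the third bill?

Claim 1 — $2,400: deductible takes $700, $1,700 remains; 30% of $1,700 = $510. Owner pays $1,210; OOP now $1,210.
Claim 2 — $190: deductible already satisfied, so owner's share is 30% × $190 = $57. Owner pays $57; OOP now $1,267.
Claim 3 — $2,110: 30% coinsurance on $2,110 = $633. That would push OOP to $1,900, over the $1,800 cap, so owner pays $1,800 − $1,267 = $533.

$533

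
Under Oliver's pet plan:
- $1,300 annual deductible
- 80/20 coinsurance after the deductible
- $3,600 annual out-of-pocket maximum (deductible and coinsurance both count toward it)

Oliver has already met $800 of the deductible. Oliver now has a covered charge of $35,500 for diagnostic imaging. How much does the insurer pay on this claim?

$32,700

$800 of the $1,300 deductible is already met, leaving $500.
That leaves $35,500 − $500 = $35,000 for coinsurance.
Owner's 20% share of $35,000 is $7,000.
So the owner owes $500 + $7,000 = $7,500 before any cap.
Adding $7,500 to the $800 already spent would give $8,300, which exceeds the $3,600 cap; the owner pays just $3,600 − $800 = $2,800.
The insurer covers the remainder: $35,500 − $2,800 = $32,700.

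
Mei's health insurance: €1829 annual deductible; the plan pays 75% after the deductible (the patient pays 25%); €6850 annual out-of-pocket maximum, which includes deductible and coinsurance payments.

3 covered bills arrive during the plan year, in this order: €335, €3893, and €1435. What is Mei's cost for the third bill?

#1 (€335): all of it applies to the deductible. Patient owes €335 (running OOP €335).
#2 (€3893): €1494 finishes the deductible; €2399 goes to coinsurance; coinsurance €2399 × 25% = €599.75. Patient owes €2093.75 (running OOP €2428.75).
#3 (€1435): 25% coinsurance on €1435 = €358.75. Patient pays €358.75; OOP now €2787.50.

€358.75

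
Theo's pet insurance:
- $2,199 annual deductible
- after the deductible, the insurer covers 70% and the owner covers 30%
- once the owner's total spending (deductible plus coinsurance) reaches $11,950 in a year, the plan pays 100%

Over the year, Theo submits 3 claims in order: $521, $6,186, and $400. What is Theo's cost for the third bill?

Claim 1 ($521): entire amount goes to the deductible. Cost to owner: $521. OOP to date $521.
Claim 2 ($6,186): $1,678 to deductible, leaving $4,508; coinsurance $4,508 × 30% = $1,352.40. Cost to owner: $3,030.40. OOP to date $3,551.40.
Claim 3 ($400): 30% coinsurance on $400 = $120. Owner pays $120; OOP now $3,671.40.

$120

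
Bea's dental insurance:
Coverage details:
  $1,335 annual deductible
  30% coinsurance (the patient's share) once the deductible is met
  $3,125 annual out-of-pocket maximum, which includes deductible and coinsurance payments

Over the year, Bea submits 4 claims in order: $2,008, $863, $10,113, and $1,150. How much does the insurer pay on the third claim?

$8,783.80

#1 ($2,008): $1,335 to deductible, leaving $673; patient's 30% is $201.90. Patient pays $1,536.90; OOP now $1,536.90. Insurer: $2,008 − $1,536.90 = $471.10.
#2 ($863): deductible met; 30% of $863 = $258.90. Patient pays $258.90; OOP now $1,795.80. Insurer: $863 − $258.90 = $604.10.
#3 ($10,113): deductible met; 30% of $10,113 = $3,033.90. OOP would hit $4,829.70 > $3,125, so the cap limits the patient to $3,125 − $1,795.80 = $1,329.20. Plan pays $10,113 − $1,329.20 = $8,783.80.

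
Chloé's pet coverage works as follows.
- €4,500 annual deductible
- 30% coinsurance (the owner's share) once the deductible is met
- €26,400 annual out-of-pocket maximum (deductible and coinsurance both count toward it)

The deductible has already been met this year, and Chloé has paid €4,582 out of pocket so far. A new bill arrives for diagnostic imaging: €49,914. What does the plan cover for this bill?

€34,939.80

With the deductible met, the entire €49,914 is subject to coinsurance.
Owner's 30% share of €49,914 is €14,974.20.
Year-to-date out-of-pocket becomes €4,582 + €14,974.20 = €19,556.20, still under the €26,400 maximum, so no cap applies.
The insurer covers the remainder: €49,914 − €14,974.20 = €34,939.80.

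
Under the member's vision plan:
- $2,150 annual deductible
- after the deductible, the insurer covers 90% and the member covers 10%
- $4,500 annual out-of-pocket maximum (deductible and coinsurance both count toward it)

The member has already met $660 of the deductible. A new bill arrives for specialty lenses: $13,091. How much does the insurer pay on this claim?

$660 of the $2,150 deductible is already met, leaving $1,490.
The remaining $11,601 (= $13,091 − $1,490) moves to coinsurance.
10% of $11,601 = $1,160.10 falls to the member.
Member responsibility before any cap: $1,490 + $1,160.10 = $2,650.10.
Total out-of-pocket so far would be $660 + $2,650.10 = $3,310.10, below the $4,500 cap — no reduction.
The plan picks up $13,091 − $2,650.10 = $10,440.90.

$10,440.90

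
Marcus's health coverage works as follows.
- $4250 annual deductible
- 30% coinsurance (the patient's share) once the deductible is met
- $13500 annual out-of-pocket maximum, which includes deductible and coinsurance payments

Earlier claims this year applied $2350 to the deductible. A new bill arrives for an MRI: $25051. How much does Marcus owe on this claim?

Remaining deductible: $4250 − $2350 = $1900.
After the $1900 deductible portion, $25051 − $1900 = $23151 is subject to coinsurance.
Coinsurance: $23151 × 30% = $6945.30.
So the patient owes $1900 + $6945.30 = $8845.30 before any cap.
Total out-of-pocket so far would be $2350 + $8845.30 = $11195.30, below the $13500 cap — no reduction.

$8845.30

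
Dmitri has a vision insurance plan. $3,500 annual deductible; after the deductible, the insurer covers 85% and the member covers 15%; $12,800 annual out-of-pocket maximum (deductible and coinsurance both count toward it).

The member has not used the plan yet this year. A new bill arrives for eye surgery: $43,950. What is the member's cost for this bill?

$9,567.50

The full $3,500 deductible is still open; $3,500 of this bill applies to it.
After the $3,500 deductible portion, $43,950 − $3,500 = $40,450 is subject to coinsurance.
Coinsurance: $40,450 × 15% = $6,067.50.
That puts the member's cost at $3,500 + $6,067.50 = $9,567.50 before any cap.
Year-to-date out-of-pocket becomes $0 + $9,567.50 = $9,567.50, still under the $12,800 maximum, so no cap applies.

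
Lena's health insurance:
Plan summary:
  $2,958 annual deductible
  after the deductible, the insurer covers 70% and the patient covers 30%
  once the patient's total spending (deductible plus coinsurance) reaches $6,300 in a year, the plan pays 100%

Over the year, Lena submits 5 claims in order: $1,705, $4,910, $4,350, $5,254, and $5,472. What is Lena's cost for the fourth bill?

Claim 1 — $1,705: all of it applies to the deductible. Patient owes $1,705 (running OOP $1,705).
Claim 2 — $4,910: deductible takes $1,253, $3,657 remains; coinsurance $3,657 × 30% = $1,097.10. Cost to patient: $2,350.10. OOP to date $4,055.10.
Claim 3 — $4,350: deductible met; 30% of $4,350 = $1,305. Patient pays $1,305; OOP now $5,360.10.
Claim 4 — $5,254: 30% coinsurance on $5,254 = $1,576.20. That would push OOP to $6,936.30, over the $6,300 cap, so patient pays $6,300 − $5,360.10 = $939.90.

$939.90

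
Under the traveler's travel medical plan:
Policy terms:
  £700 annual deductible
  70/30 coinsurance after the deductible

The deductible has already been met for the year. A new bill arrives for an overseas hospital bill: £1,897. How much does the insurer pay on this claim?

£1,327.90

The deductible is already satisfied, so the full bill goes to coinsurance.
Coinsurance: £1,897 × 30% = £569.10.
The insurer covers the remainder: £1,897 − £569.10 = £1,327.90.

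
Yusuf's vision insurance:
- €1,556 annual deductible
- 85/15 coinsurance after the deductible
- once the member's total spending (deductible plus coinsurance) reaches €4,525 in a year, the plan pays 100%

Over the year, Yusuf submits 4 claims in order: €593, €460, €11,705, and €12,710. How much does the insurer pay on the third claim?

#1 (€593): entire amount goes to the deductible. Cost to member: €593. OOP to date €593. Plan pays €593 − €593 = €0.
#2 (€460): entire amount goes to the deductible. Cost to member: €460. OOP to date €1,053. Insurer: €460 − €460 = €0.
#3 (€11,705): deductible takes €503, €11,202 remains; 15% of €11,202 = €1,680.30. Cost to member: €2,183.30. OOP to date €3,236.30. Insurer: €11,705 − €2,183.30 = €9,521.70.

€9,521.70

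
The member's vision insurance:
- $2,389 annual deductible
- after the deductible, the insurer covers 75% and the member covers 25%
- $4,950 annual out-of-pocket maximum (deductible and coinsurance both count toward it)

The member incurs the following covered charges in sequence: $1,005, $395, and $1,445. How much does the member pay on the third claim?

$1,103

Claim 1 — $1,005: fully absorbed by the deductible. Cost to member: $1,005. OOP to date $1,005.
Claim 2 — $395: all of it applies to the deductible. Cost to member: $395. OOP to date $1,400.
Claim 3 — $1,445: $989 to deductible, leaving $456; member's 25% is $114. Member pays $1,103; OOP now $2,503.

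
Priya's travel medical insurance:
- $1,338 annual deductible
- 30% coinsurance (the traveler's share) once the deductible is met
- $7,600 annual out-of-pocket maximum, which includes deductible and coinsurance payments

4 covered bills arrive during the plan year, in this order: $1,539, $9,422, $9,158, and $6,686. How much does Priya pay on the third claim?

$2,747.40

Claim 1 ($1,539): $1,338 to deductible, leaving $201; coinsurance $201 × 30% = $60.30. Cost to traveler: $1,398.30. OOP to date $1,398.30.
Claim 2 ($9,422): 30% coinsurance on $9,422 = $2,826.60. Cost to traveler: $2,826.60. OOP to date $4,224.90.
Claim 3 ($9,158): deductible met; 30% of $9,158 = $2,747.40. Cost to traveler: $2,747.40. OOP to date $6,972.30.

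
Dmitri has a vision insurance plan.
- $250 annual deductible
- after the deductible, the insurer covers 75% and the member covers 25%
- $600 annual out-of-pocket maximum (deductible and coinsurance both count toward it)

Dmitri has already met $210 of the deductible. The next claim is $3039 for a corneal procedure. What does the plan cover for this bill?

$2649

Remaining deductible: $250 − $210 = $40.
After the $40 deductible portion, $3039 − $40 = $2999 is subject to coinsurance.
Member's 25% share of $2999 is $749.75.
That puts the member's cost at $40 + $749.75 = $789.75 before any cap.
Year-to-date out-of-pocket would reach $210 + $789.75 = $999.75, above the $600 maximum, so the member pays only $600 − $210 = $390.
The insurer covers the remainder: $3039 − $390 = $2649.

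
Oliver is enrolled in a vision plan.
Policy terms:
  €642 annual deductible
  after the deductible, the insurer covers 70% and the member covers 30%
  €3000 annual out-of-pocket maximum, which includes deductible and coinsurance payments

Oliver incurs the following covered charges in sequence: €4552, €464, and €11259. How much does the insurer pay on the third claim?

€10213.20

#1 (€4552): €642 to deductible, leaving €3910; 30% of €3910 = €1173. Cost to member: €1815. OOP to date €1815. Plan pays €4552 − €1815 = €2737.
#2 (€464): deductible met; 30% of €464 = €139.20. Cost to member: €139.20. OOP to date €1954.20. Insurer: €464 − €139.20 = €324.80.
#3 (€11259): deductible met; 30% of €11259 = €3377.70. That would push OOP to €5331.90, over the €3000 cap, so member pays €3000 − €1954.20 = €1045.80. Insurer: €11259 − €1045.80 = €10213.20.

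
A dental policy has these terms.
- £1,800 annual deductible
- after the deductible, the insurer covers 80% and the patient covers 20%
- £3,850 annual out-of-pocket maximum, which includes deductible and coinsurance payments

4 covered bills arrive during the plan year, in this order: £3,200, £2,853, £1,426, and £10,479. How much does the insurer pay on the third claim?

Claim 1 (£3,200): £1,800 to deductible, leaving £1,400; coinsurance £1,400 × 20% = £280. Cost to patient: £2,080. OOP to date £2,080. Plan pays £3,200 − £2,080 = £1,120.
Claim 2 (£2,853): deductible already satisfied, so patient's share is 20% × £2,853 = £570.60. Patient pays £570.60; OOP now £2,650.60. Plan pays £2,853 − £570.60 = £2,282.40.
Claim 3 (£1,426): 20% coinsurance on £1,426 = £285.20. Patient owes £285.20 (running OOP £2,935.80). Insurer: £1,426 − £285.20 = £1,140.80.

£1,140.80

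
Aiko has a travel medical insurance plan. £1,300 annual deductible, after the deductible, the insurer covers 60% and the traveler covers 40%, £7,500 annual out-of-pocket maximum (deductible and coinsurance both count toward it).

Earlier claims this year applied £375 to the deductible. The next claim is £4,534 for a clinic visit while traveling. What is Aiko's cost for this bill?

£2,368.60

£375 of the £1,300 deductible is already met, leaving £925.
The remaining £3,609 (= £4,534 − £925) moves to coinsurance.
40% of £3,609 = £1,443.60 falls to the traveler.
Traveler responsibility before any cap: £925 + £1,443.60 = £2,368.60.
Year-to-date out-of-pocket becomes £375 + £2,368.60 = £2,743.60, still under the £7,500 maximum, so no cap applies.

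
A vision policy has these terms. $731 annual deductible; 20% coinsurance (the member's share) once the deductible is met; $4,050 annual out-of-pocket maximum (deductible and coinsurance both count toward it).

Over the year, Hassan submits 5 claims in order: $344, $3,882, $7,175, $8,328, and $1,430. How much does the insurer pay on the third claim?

$5,740

#1 ($344): entire amount goes to the deductible. Member owes $344 (running OOP $344). Insurer: $344 − $344 = $0.
#2 ($3,882): $387 finishes the deductible; $3,495 goes to coinsurance; 20% of $3,495 = $699. Member pays $1,086; OOP now $1,430. Plan pays $3,882 − $1,086 = $2,796.
#3 ($7,175): 20% coinsurance on $7,175 = $1,435. Member owes $1,435 (running OOP $2,865). Plan pays $7,175 − $1,435 = $5,740.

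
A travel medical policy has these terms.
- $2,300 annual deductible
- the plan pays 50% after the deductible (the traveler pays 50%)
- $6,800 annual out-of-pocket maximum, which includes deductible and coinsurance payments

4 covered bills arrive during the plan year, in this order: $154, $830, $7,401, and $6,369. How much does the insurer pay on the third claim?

Claim 1 — $154: fully absorbed by the deductible. Cost to traveler: $154. OOP to date $154. Insurer: $154 − $154 = $0.
Claim 2 — $830: all of it applies to the deductible. Cost to traveler: $830. OOP to date $984. Plan pays $830 − $830 = $0.
Claim 3 — $7,401: $1,316 to deductible, leaving $6,085; traveler's 50% is $3,042.50. Cost to traveler: $4,358.50. OOP to date $5,342.50. Insurer: $7,401 − $4,358.50 = $3,042.50.

$3,042.50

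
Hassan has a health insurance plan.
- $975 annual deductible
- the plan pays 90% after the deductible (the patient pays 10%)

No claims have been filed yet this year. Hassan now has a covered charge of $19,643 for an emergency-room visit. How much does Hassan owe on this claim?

$2,841.80

Deductible not yet touched, so the first $975 of the bill goes to the deductible.
After the $975 deductible portion, $19,643 − $975 = $18,668 is subject to coinsurance.
Coinsurance: $18,668 × 10% = $1,866.80.
That puts the patient's cost at $975 + $1,866.80 = $2,841.80.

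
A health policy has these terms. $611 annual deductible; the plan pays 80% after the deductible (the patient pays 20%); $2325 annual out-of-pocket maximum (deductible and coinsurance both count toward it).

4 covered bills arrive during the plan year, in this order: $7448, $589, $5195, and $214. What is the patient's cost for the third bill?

Claim 1 — $7448: deductible takes $611, $6837 remains; patient's 20% is $1367.40. Cost to patient: $1978.40. OOP to date $1978.40.
Claim 2 — $589: 20% coinsurance on $589 = $117.80. Cost to patient: $117.80. OOP to date $2096.20.
Claim 3 — $5195: deductible met; 20% of $5195 = $1039. OOP would hit $3135.20 > $2325, so the cap limits the patient to $2325 − $2096.20 = $228.80.

$228.80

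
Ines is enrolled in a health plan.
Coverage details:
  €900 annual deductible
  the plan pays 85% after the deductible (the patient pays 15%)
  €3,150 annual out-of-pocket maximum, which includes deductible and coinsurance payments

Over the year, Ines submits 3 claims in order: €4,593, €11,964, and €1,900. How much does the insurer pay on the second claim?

€10,267.95

Claim 1 — €4,593: deductible takes €900, €3,693 remains; coinsurance €3,693 × 15% = €553.95. Patient pays €1,453.95; OOP now €1,453.95. Insurer: €4,593 − €1,453.95 = €3,139.05.
Claim 2 — €11,964: deductible met; 15% of €11,964 = €1,794.60. OOP would hit €3,248.55 > €3,150, so the cap limits the patient to €3,150 − €1,453.95 = €1,696.05. Plan pays €11,964 − €1,696.05 = €10,267.95.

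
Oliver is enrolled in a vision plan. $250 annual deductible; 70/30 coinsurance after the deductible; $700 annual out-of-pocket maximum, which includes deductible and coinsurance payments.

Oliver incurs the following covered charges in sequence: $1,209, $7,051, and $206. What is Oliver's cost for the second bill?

$162.30

Bill 1, $1,209: $250 to deductible, leaving $959; 30% of $959 = $287.70. Member pays $537.70; OOP now $537.70.
Bill 2, $7,051: 30% coinsurance on $7,051 = $2,115.30. Adding that to $537.70 gives $2,653, past the $700 cap; member pays only $700 − $537.70 = $162.30.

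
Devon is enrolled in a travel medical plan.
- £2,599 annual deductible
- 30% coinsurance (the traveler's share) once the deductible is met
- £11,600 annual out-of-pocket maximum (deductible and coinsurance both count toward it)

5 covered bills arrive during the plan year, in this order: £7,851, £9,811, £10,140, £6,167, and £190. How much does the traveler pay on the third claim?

Claim 1 — £7,851: £2,599 finishes the deductible; £5,252 goes to coinsurance; coinsurance £5,252 × 30% = £1,575.60. Cost to traveler: £4,174.60. OOP to date £4,174.60.
Claim 2 — £9,811: deductible already satisfied, so traveler's share is 30% × £9,811 = £2,943.30. Traveler pays £2,943.30; OOP now £7,117.90.
Claim 3 — £10,140: deductible met; 30% of £10,140 = £3,042. Cost to traveler: £3,042. OOP to date £10,159.90.

£3,042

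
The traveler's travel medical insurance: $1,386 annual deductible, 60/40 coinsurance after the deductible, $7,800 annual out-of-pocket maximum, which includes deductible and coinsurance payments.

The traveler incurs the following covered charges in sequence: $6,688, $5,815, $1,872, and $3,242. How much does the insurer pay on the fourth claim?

Bill 1, $6,688: $1,386 finishes the deductible; $5,302 goes to coinsurance; traveler's 40% is $2,120.80. Traveler owes $3,506.80 (running OOP $3,506.80). Plan pays $6,688 − $3,506.80 = $3,181.20.
Bill 2, $5,815: 40% coinsurance on $5,815 = $2,326. Traveler owes $2,326 (running OOP $5,832.80). Plan pays $5,815 − $2,326 = $3,489.
Bill 3, $1,872: deductible already satisfied, so traveler's share is 40% × $1,872 = $748.80. Cost to traveler: $748.80. OOP to date $6,581.60. Plan pays $1,872 − $748.80 = $1,123.20.
Bill 4, $3,242: deductible met; 40% of $3,242 = $1,296.80. Adding that to $6,581.60 gives $7,878.40, past the $7,800 cap; traveler pays only $7,800 − $6,581.60 = $1,218.40. Plan pays $3,242 − $1,218.40 = $2,023.60.

$2,023.60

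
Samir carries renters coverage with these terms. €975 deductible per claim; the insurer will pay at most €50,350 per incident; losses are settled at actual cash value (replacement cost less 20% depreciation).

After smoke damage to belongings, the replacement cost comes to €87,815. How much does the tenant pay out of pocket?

€37,465

At 20% depreciation, ACV = €87,815 − €17,563 = €70,252.
Subtract the deductible: €70,252 − €975 = €69,277.
Since €69,277 > €50,350, the payout is capped at €50,350.
Out of pocket: €87,815 − €50,350 = €37,465.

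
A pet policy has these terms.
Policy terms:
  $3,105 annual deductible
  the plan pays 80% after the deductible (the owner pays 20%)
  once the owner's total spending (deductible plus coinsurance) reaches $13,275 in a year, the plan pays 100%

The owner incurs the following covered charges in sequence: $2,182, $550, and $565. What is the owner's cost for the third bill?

Bill 1, $2,182: entire amount goes to the deductible. Owner owes $2,182 (running OOP $2,182).
Bill 2, $550: fully absorbed by the deductible. Owner owes $550 (running OOP $2,732).
Bill 3, $565: deductible takes $373, $192 remains; 20% of $192 = $38.40. Owner pays $411.40; OOP now $3,143.40.

$411.40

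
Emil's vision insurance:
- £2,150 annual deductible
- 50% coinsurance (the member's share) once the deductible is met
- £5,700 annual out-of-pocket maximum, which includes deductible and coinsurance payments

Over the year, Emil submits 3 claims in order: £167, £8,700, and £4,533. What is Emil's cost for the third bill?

£191.50

Claim 1 (£167): entire amount goes to the deductible. Member pays £167; OOP now £167.
Claim 2 (£8,700): £1,983 finishes the deductible; £6,717 goes to coinsurance; member's 50% is £3,358.50. Member owes £5,341.50 (running OOP £5,508.50).
Claim 3 (£4,533): deductible met; 50% of £4,533 = £2,266.50. OOP would hit £7,775 > £5,700, so the cap limits the member to £5,700 − £5,508.50 = £191.50.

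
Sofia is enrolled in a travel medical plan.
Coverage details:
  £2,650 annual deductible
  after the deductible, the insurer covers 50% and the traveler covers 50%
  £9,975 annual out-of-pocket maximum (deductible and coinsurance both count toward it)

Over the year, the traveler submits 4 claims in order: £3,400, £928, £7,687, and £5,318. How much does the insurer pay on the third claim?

#1 (£3,400): £2,650 finishes the deductible; £750 goes to coinsurance; coinsurance £750 × 50% = £375. Traveler pays £3,025; OOP now £3,025. Insurer: £3,400 − £3,025 = £375.
#2 (£928): 50% coinsurance on £928 = £464. Traveler pays £464; OOP now £3,489. Plan pays £928 − £464 = £464.
#3 (£7,687): deductible already satisfied, so traveler's share is 50% × £7,687 = £3,843.50. Traveler owes £3,843.50 (running OOP £7,332.50). Plan pays £7,687 − £3,843.50 = £3,843.50.

£3,843.50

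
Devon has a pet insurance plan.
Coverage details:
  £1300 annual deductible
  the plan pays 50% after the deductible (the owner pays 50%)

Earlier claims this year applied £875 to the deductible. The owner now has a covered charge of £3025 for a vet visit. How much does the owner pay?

Deductible still to meet: £1300 − £875 = £425.
The remaining £2600 (= £3025 − £425) moves to coinsurance.
Coinsurance: £2600 × 50% = £1300.
Owner responsibility: £425 + £1300 = £1725.

£1725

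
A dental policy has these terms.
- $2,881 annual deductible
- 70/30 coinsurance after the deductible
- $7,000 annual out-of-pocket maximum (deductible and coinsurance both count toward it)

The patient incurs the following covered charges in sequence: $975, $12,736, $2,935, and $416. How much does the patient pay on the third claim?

$870

Claim 1 ($975): entire amount goes to the deductible. Patient pays $975; OOP now $975.
Claim 2 ($12,736): $1,906 to deductible, leaving $10,830; patient's 30% is $3,249. Patient pays $5,155; OOP now $6,130.
Claim 3 ($2,935): 30% coinsurance on $2,935 = $880.50. That would push OOP to $7,010.50, over the $7,000 cap, so patient pays $7,000 − $6,130 = $870.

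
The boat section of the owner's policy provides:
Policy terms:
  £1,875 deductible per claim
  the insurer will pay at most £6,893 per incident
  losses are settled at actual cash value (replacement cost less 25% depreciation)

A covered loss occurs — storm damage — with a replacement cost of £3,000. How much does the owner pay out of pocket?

£2,625

Actual cash value after 25% depreciation: £3,000 × 75% = £2,250.
Less the £1,875 deductible: £2,250 − £1,875 = £375.
£375 ≤ £6,893, so the limit doesn't bind; insurer pays £375.
Owner's share is the uncovered remainder: £3,000 − £375 = £2,625.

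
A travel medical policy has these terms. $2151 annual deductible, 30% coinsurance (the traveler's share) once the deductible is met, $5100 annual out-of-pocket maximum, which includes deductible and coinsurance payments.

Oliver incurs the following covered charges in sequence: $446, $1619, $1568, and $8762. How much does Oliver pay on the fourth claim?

#1 ($446): entire amount goes to the deductible. Cost to traveler: $446. OOP to date $446.
#2 ($1619): fully absorbed by the deductible. Traveler owes $1619 (running OOP $2065).
#3 ($1568): $86 finishes the deductible; $1482 goes to coinsurance; coinsurance $1482 × 30% = $444.60. Cost to traveler: $530.60. OOP to date $2595.60.
#4 ($8762): deductible met; 30% of $8762 = $2628.60. That would push OOP to $5224.20, over the $5100 cap, so traveler pays $5100 − $2595.60 = $2504.40.

$2504.40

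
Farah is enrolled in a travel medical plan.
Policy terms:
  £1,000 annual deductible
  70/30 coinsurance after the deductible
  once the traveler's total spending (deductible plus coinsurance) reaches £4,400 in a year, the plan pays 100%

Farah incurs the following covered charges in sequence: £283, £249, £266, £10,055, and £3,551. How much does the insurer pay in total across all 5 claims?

Claim 1 — £283: entire amount goes to the deductible. Traveler pays £283; OOP now £283. Insurer: £283 − £283 = £0.
Claim 2 — £249: fully absorbed by the deductible. Traveler owes £249 (running OOP £532). Insurer: £249 − £249 = £0.
Claim 3 — £266: fully absorbed by the deductible. Traveler pays £266; OOP now £798. Plan pays £266 − £266 = £0.
Claim 4 — £10,055: £202 finishes the deductible; £9,853 goes to coinsurance; 30% of £9,853 = £2,955.90. Traveler owes £3,157.90 (running OOP £3,955.90). Insurer: £10,055 − £3,157.90 = £6,897.10.
Claim 5 — £3,551: deductible met; 30% of £3,551 = £1,065.30. That would push OOP to £5,021.20, over the £4,400 cap, so traveler pays £4,400 − £3,955.90 = £444.10. Plan pays £3,551 − £444.10 = £3,106.90.
Insurer total: £0 + £0 + £0 + £6,897.10 + £3,106.90 = £10,004.

£10,004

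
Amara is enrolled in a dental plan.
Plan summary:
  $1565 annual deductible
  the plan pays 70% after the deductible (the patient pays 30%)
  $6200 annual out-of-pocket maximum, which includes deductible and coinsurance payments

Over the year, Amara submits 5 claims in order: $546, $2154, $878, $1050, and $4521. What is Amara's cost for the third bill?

$263.40

Claim 1 — $546: all of it applies to the deductible. Patient pays $546; OOP now $546.
Claim 2 — $2154: $1019 finishes the deductible; $1135 goes to coinsurance; patient's 30% is $340.50. Patient pays $1359.50; OOP now $1905.50.
Claim 3 — $878: deductible already satisfied, so patient's share is 30% × $878 = $263.40. Patient pays $263.40; OOP now $2168.90.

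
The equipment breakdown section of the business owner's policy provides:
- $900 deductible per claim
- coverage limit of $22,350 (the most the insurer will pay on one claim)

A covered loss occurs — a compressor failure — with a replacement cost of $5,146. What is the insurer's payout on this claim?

$4,246

Less the $900 deductible: $5,146 − $900 = $4,246.
That's under the $22,350 cap, so the insurer reimburses the full $4,246.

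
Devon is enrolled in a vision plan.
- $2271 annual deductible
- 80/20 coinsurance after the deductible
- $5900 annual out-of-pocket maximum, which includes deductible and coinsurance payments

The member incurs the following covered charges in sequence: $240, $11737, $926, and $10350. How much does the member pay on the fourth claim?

Claim 1 — $240: entire amount goes to the deductible. Member pays $240; OOP now $240.
Claim 2 — $11737: $2031 to deductible, leaving $9706; 20% of $9706 = $1941.20. Cost to member: $3972.20. OOP to date $4212.20.
Claim 3 — $926: deductible met; 20% of $926 = $185.20. Cost to member: $185.20. OOP to date $4397.40.
Claim 4 — $10350: 20% coinsurance on $10350 = $2070. OOP would hit $6467.40 > $5900, so the cap limits the member to $5900 − $4397.40 = $1502.60.

$1502.60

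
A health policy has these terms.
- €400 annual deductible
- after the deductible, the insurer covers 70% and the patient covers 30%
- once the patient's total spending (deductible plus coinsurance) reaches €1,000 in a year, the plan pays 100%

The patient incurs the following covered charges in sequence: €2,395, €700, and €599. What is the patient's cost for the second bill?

Claim 1 (€2,395): €400 to deductible, leaving €1,995; patient's 30% is €598.50. Patient pays €998.50; OOP now €998.50.
Claim 2 (€700): deductible met; 30% of €700 = €210. Adding that to €998.50 gives €1,208.50, past the €1,000 cap; patient pays only €1,000 − €998.50 = €1.50.

€1.50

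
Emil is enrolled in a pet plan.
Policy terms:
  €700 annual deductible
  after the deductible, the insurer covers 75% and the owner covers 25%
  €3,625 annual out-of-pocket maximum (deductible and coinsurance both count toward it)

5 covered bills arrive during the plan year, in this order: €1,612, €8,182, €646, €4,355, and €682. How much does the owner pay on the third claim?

Claim 1 — €1,612: €700 to deductible, leaving €912; coinsurance €912 × 25% = €228. Owner owes €928 (running OOP €928).
Claim 2 — €8,182: 25% coinsurance on €8,182 = €2,045.50. Owner owes €2,045.50 (running OOP €2,973.50).
Claim 3 — €646: deductible met; 25% of €646 = €161.50. Owner owes €161.50 (running OOP €3,135).

€161.50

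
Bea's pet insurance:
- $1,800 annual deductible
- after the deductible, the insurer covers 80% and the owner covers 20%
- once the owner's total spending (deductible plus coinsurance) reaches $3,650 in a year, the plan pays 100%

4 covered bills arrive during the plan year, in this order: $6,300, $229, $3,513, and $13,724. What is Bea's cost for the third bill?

$702.60

#1 ($6,300): $1,800 finishes the deductible; $4,500 goes to coinsurance; 20% of $4,500 = $900. Owner owes $2,700 (running OOP $2,700).
#2 ($229): 20% coinsurance on $229 = $45.80. Owner owes $45.80 (running OOP $2,745.80).
#3 ($3,513): 20% coinsurance on $3,513 = $702.60. Owner owes $702.60 (running OOP $3,448.40).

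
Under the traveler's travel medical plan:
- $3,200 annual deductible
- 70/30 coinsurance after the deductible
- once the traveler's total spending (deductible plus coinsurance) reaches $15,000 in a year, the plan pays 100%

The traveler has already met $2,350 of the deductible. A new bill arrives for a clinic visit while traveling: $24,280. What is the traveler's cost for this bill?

Deductible still to meet: $3,200 − $2,350 = $850.
The remaining $23,430 (= $24,280 − $850) moves to coinsurance.
30% of $23,430 = $7,029 falls to the traveler.
So the traveler owes $850 + $7,029 = $7,879 before any cap.
Total out-of-pocket so far would be $2,350 + $7,879 = $10,229, below the $15,000 cap — no reduction.

$7,879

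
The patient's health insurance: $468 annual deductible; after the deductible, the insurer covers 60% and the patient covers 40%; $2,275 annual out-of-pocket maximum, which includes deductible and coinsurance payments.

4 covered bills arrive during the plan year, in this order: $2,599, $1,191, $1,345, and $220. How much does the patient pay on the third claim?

$478.20

Claim 1 — $2,599: $468 finishes the deductible; $2,131 goes to coinsurance; 40% of $2,131 = $852.40. Patient owes $1,320.40 (running OOP $1,320.40).
Claim 2 — $1,191: deductible already satisfied, so patient's share is 40% × $1,191 = $476.40. Patient pays $476.40; OOP now $1,796.80.
Claim 3 — $1,345: deductible met; 40% of $1,345 = $538. That would push OOP to $2,334.80, over the $2,275 cap, so patient pays $2,275 − $1,796.80 = $478.20.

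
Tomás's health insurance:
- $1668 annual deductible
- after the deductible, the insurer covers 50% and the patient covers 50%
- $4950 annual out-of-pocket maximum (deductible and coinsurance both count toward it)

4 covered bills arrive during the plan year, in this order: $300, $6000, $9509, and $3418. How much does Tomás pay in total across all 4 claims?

Claim 1 ($300): fully absorbed by the deductible. Patient pays $300; OOP now $300.
Claim 2 ($6000): $1368 to deductible, leaving $4632; coinsurance $4632 × 50% = $2316. Patient owes $3684 (running OOP $3984).
Claim 3 ($9509): deductible met; 50% of $9509 = $4754.50. OOP would hit $8738.50 > $4950, so the cap limits the patient to $4950 − $3984 = $966.
Claim 4 ($3418): deductible met; 50% of $3418 = $1709. OOP would hit $6659 > $4950, so the cap limits the patient to $4950 − $4950 = $0.
Total paid by the patient: $300 + $3684 + $966 + $0 = $4950.

$4950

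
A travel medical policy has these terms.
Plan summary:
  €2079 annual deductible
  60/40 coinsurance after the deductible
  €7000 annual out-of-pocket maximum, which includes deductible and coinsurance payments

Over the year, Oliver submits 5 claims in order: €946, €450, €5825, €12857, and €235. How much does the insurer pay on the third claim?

#1 (€946): fully absorbed by the deductible. Cost to traveler: €946. OOP to date €946. Insurer: €946 − €946 = €0.
#2 (€450): all of it applies to the deductible. Traveler owes €450 (running OOP €1396). Insurer: €450 − €450 = €0.
#3 (€5825): €683 to deductible, leaving €5142; 40% of €5142 = €2056.80. Cost to traveler: €2739.80. OOP to date €4135.80. Insurer: €5825 − €2739.80 = €3085.20.

€3085.20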